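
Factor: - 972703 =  - 43^1*22621^1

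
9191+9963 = 19154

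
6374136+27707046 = 34081182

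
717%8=5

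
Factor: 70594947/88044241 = 3^2*17^( - 1)*5179073^( - 1) * 7843883^1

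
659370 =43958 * 15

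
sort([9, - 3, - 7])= [ - 7, - 3 , 9]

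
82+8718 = 8800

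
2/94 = 1/47 = 0.02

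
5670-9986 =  - 4316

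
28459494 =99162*287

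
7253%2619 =2015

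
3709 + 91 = 3800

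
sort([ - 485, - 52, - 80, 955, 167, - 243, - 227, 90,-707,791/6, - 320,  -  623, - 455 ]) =[ - 707, - 623, - 485 , - 455, - 320,- 243, - 227, - 80, - 52 , 90, 791/6,167, 955 ] 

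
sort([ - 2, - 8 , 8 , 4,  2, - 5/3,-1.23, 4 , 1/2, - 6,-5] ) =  [-8, - 6, - 5,-2 , - 5/3,-1.23, 1/2,  2,  4,4,8] 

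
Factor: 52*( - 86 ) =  -2^3*13^1 * 43^1 = - 4472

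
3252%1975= 1277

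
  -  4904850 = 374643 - 5279493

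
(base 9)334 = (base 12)1aa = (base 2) 100010010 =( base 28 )9m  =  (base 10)274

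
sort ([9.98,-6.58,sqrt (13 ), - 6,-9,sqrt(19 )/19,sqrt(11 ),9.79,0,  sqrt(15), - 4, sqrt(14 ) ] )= [ - 9, - 6.58, - 6, - 4, 0,sqrt(19 )/19,sqrt(11),sqrt(13 ) , sqrt( 14 ), sqrt(15),9.79,9.98 ] 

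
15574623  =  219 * 71117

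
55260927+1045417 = 56306344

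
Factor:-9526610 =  - 2^1*5^1 * 31^1*79^1  *389^1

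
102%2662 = 102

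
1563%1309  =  254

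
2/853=2/853 = 0.00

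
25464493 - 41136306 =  - 15671813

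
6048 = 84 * 72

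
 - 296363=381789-678152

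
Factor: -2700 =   -  2^2  *  3^3*5^2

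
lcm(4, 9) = 36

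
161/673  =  161/673=0.24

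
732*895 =655140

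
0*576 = 0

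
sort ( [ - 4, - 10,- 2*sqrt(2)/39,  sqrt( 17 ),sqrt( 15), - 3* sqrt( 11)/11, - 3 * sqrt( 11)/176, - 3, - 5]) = [ - 10,-5, - 4, - 3, - 3 *sqrt( 11)/11, - 2*sqrt( 2 )/39, - 3*sqrt( 11)/176, sqrt(15),sqrt( 17 ) ]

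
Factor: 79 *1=79=79^1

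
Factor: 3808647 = 3^3*141061^1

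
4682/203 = 4682/203 = 23.06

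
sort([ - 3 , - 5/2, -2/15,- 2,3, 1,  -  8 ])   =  [ - 8  , - 3,-5/2 ,  -  2,  -  2/15,1,  3] 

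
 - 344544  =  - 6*57424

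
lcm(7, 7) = 7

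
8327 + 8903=17230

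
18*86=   1548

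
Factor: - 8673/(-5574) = 2^(- 1)*7^2 * 59^1  *929^ ( - 1) = 2891/1858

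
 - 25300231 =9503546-34803777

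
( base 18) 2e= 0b110010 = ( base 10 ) 50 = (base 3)1212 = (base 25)20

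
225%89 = 47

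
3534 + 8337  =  11871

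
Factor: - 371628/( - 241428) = 999/649 = 3^3*11^ ( - 1) * 37^1*59^( - 1) 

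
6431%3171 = 89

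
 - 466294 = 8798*( - 53)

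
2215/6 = 2215/6=369.17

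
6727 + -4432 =2295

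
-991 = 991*( - 1) 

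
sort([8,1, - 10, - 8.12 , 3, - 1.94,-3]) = [-10,  -  8.12, - 3 , - 1.94, 1, 3,8 ]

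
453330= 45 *10074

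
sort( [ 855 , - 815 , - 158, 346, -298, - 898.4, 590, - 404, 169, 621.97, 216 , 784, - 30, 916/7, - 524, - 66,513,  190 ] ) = [- 898.4, - 815, - 524, - 404,-298, - 158 , - 66, - 30,  916/7,169,190, 216 , 346,513, 590, 621.97 , 784, 855 ] 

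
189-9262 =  - 9073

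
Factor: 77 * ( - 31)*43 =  - 102641  =  - 7^1 * 11^1*31^1 * 43^1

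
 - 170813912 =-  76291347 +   -  94522565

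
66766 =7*9538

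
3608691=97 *37203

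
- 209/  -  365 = 209/365 = 0.57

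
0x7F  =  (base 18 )71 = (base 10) 127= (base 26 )4N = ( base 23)5c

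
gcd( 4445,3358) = 1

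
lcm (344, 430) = 1720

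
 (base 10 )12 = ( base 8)14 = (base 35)C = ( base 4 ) 30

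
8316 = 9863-1547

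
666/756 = 37/42 = 0.88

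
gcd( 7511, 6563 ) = 1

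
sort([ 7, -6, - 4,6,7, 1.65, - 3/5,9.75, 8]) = [ - 6,  -  4, -3/5 , 1.65, 6,7,7, 8,9.75 ]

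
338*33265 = 11243570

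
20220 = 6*3370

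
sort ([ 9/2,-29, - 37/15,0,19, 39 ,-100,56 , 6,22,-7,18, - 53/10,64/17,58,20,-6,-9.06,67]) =[ - 100, - 29 , - 9.06, - 7, - 6,  -  53/10,-37/15,0,64/17,  9/2,  6, 18, 19,20,22,39,  56,58,67 ] 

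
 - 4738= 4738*( - 1)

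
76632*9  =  689688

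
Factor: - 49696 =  - 2^5 * 1553^1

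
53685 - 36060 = 17625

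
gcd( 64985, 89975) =5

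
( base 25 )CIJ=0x1F21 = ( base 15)2564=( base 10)7969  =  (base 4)1330201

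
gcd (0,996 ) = 996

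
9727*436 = 4240972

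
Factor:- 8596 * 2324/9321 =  - 19977104/9321 = -  2^4* 3^ ( - 1)*7^2*13^( - 1)*83^1*239^( - 1)*307^1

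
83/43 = 83/43=   1.93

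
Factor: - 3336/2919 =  - 8/7 = -2^3*7^ ( - 1)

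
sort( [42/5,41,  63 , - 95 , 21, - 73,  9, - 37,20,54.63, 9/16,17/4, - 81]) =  [  -  95  , - 81,-73, - 37,9/16,17/4,42/5,9,20,21, 41, 54.63, 63]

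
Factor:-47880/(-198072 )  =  3^ ( - 1) * 5^1*19^1 * 131^ ( - 1) = 95/393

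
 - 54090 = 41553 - 95643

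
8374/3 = 8374/3 = 2791.33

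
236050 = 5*47210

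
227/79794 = 227/79794 = 0.00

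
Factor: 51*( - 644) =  - 2^2*3^1*7^1 *17^1*23^1 = - 32844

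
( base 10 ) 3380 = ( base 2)110100110100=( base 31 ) 3G1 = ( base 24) 5kk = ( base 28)48K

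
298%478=298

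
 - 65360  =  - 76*860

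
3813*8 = 30504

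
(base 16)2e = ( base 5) 141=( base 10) 46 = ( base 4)232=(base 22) 22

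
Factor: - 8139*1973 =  - 16058247 = -3^1*1973^1*2713^1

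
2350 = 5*470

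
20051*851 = 17063401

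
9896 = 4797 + 5099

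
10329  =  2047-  - 8282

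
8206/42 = 4103/21 = 195.38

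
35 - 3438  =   - 3403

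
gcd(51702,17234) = 17234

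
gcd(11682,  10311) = 3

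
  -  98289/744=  - 133 + 221/248= -132.11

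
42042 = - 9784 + 51826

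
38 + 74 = 112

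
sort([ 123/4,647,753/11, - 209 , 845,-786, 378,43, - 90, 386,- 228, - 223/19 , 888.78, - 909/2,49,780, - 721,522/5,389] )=[ - 786, - 721, - 909/2, - 228,-209, - 90, - 223/19 , 123/4,43 , 49, 753/11 , 522/5, 378, 386,389, 647,780 , 845, 888.78 ]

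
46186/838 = 55+48/419 = 55.11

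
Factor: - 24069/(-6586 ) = 2^(  -  1 )*3^1*37^( - 1)*71^1 *89^( - 1)*113^1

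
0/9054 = 0=0.00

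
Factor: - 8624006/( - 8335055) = 2^1*5^( - 1 ) * 727^ ( - 1 ) * 2293^( - 1 )*4312003^1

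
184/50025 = 8/2175 = 0.00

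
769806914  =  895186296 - 125379382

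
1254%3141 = 1254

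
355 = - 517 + 872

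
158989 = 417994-259005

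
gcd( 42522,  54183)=3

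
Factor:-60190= - 2^1 *5^1*13^1 * 463^1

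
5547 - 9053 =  - 3506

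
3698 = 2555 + 1143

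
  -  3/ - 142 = 3/142 = 0.02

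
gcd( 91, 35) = 7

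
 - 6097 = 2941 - 9038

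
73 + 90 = 163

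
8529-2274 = 6255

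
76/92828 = 19/23207= 0.00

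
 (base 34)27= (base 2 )1001011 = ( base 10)75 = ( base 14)55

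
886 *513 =454518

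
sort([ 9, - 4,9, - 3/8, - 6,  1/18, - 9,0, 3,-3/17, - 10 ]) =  [-10, - 9 , - 6, - 4, - 3/8, -3/17,0,  1/18, 3,  9 , 9]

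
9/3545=9/3545= 0.00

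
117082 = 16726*7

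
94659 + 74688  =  169347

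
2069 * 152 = 314488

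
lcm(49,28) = 196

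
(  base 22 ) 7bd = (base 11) 2812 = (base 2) 111000111011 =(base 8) 7073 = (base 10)3643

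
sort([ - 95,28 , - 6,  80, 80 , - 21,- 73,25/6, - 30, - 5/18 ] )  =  [ - 95 , - 73, - 30, - 21, - 6, - 5/18, 25/6, 28, 80,80 ]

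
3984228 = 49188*81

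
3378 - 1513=1865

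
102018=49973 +52045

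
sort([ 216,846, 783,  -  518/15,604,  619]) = [ - 518/15 , 216, 604,619,783,846]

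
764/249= 764/249 = 3.07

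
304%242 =62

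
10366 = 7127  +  3239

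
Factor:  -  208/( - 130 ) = 2^3*5^ ( - 1) =8/5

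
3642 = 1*3642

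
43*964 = 41452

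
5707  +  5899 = 11606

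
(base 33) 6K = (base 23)9B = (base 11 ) 189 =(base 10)218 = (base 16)DA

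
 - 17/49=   -  17/49 =- 0.35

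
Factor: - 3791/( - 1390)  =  2^(  -  1 ) * 5^( - 1 ) * 17^1*139^ ( - 1) *223^1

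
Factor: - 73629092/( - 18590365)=2^2*5^(-1 )*31^1*151^( - 1)*24623^(  -  1)*593783^1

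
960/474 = 2 + 2/79 =2.03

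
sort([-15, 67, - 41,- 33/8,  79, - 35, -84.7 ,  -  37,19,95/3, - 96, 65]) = [  -  96,  -  84.7, - 41,  -  37, - 35,-15 , - 33/8, 19, 95/3, 65, 67 , 79 ] 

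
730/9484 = 365/4742 = 0.08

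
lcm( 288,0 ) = 0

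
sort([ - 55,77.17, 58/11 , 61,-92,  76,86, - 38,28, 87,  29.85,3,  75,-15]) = [ - 92, - 55, - 38 , - 15, 3,58/11, 28,29.85,61,75, 76, 77.17,  86,87]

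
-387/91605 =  - 129/30535 =- 0.00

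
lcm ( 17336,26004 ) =52008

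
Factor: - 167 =-167^1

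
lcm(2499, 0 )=0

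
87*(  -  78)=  - 6786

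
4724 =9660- 4936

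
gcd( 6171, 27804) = 3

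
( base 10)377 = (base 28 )dd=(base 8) 571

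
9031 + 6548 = 15579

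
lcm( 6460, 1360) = 25840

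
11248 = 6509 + 4739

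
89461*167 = 14939987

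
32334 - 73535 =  -41201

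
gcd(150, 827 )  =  1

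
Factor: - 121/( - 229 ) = 11^2*229^(-1)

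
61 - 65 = - 4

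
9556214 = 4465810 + 5090404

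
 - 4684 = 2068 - 6752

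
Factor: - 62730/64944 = -85/88=-2^( - 3)*5^1*11^ ( - 1)*17^1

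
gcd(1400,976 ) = 8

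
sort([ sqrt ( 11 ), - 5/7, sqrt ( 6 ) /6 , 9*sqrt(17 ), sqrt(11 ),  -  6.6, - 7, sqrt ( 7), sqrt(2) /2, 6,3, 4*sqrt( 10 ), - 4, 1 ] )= [ - 7, - 6.6, - 4, - 5/7, sqrt (6)/6, sqrt( 2 )/2,1,sqrt(  7), 3, sqrt(11), sqrt(11), 6,4*sqrt(10),9*sqrt(17)] 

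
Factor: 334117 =7^1*59^1*809^1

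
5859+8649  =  14508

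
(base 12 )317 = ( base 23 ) je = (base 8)703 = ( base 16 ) 1c3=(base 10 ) 451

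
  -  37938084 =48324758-86262842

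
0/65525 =0 = 0.00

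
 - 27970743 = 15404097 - 43374840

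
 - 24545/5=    - 4909= - 4909.00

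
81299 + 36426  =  117725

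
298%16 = 10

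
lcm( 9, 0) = 0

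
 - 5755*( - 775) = 4460125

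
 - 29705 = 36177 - 65882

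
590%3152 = 590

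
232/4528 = 29/566 =0.05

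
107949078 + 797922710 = 905871788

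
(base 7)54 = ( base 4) 213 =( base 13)30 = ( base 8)47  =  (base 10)39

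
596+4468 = 5064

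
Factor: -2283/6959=-3^1*761^1  *  6959^( - 1) 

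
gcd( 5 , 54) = 1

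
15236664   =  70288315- 55051651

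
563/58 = 9 + 41/58 = 9.71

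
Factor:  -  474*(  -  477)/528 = 37683/88 = 2^( - 3)*3^2*11^( - 1)*53^1*79^1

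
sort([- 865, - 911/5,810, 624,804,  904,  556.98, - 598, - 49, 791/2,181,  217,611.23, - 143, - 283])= [ - 865, - 598 , - 283,-911/5, - 143,-49,181,217, 791/2 , 556.98,611.23, 624,804,810,  904]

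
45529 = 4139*11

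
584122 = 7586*77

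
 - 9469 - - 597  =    -  8872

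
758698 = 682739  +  75959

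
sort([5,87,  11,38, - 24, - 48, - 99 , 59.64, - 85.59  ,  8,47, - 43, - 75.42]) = [-99, -85.59, - 75.42, - 48, -43, - 24 , 5, 8 , 11, 38, 47, 59.64,  87] 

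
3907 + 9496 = 13403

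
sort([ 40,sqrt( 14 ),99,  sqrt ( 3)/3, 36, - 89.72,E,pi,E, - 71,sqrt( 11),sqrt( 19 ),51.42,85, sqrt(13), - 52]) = [ - 89.72, - 71, - 52,sqrt(3) /3,  E,  E,  pi,sqrt( 11), sqrt( 13), sqrt( 14),sqrt( 19),36,40, 51.42, 85,99 ]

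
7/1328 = 7/1328=0.01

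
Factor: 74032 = 2^4*7^1*661^1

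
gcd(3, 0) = 3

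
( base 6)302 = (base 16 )6E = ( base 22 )50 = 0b1101110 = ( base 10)110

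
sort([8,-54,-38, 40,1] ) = [ - 54 , - 38, 1,8, 40 ] 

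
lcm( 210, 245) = 1470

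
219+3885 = 4104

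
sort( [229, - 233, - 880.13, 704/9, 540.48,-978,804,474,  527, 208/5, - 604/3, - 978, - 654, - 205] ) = [ - 978, - 978, - 880.13, - 654, - 233, - 205, -604/3,208/5,  704/9, 229, 474,527,540.48, 804] 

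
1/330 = 1/330 = 0.00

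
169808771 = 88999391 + 80809380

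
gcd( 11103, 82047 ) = 3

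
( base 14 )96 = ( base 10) 132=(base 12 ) B0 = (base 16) 84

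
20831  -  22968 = - 2137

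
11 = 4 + 7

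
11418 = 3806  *3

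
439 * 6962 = 3056318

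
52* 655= 34060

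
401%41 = 32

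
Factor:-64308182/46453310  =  -32154091/23226655  =  -5^( -1 )*73^1*151^1*1951^(  -  1) *2381^(-1 )*2917^1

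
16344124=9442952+6901172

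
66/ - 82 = - 33/41 = -  0.80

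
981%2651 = 981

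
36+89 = 125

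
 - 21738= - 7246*3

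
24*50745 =1217880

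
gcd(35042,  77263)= 1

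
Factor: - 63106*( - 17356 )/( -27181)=  -  1095267736/27181  =  - 2^3*7^ ( - 1)*11^( - 1 )*139^1*227^1 * 353^(-1)  *  4339^1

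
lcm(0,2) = 0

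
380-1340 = -960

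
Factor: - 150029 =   -  11^1*23^1 * 593^1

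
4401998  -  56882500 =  - 52480502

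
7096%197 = 4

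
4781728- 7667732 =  - 2886004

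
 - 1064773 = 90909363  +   - 91974136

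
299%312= 299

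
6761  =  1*6761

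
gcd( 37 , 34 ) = 1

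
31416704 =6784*4631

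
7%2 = 1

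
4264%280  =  64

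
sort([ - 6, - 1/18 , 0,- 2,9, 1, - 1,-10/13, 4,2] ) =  [ - 6,-2,-1, -10/13, -1/18, 0,  1, 2,4,9 ] 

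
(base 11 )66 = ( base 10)72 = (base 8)110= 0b1001000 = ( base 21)39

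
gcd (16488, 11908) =916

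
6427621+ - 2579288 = 3848333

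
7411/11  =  7411/11  =  673.73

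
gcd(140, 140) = 140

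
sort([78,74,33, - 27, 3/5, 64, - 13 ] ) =[ - 27,-13,3/5 , 33,64, 74,  78]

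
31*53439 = 1656609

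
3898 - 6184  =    -  2286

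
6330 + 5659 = 11989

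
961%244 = 229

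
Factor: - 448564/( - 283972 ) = 13^(-1 )*43^(  -  1) *883^1 = 883/559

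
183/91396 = 183/91396 = 0.00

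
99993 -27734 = 72259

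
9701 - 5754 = 3947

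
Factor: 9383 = 11^1*853^1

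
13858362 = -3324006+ 17182368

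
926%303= 17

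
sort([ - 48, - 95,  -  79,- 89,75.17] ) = [-95,- 89, -79 , - 48, 75.17]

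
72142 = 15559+56583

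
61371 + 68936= 130307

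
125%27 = 17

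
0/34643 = 0 = 0.00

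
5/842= 5/842 = 0.01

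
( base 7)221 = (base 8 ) 161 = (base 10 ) 113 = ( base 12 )95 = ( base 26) 49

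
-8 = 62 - 70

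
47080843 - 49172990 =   -  2092147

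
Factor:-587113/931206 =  - 2^(  -  1)*3^(-1) *101^1*5813^1*155201^(-1)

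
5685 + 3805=9490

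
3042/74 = 41 + 4/37 = 41.11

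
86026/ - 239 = -360 + 14/239= - 359.94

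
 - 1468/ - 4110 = 734/2055 = 0.36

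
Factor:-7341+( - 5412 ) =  - 12753 =- 3^2*13^1*109^1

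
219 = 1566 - 1347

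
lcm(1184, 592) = 1184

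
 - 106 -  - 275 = 169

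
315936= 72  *4388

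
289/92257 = 289/92257= 0.00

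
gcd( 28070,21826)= 14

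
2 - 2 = 0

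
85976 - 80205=5771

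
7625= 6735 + 890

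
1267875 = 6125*207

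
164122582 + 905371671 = 1069494253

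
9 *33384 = 300456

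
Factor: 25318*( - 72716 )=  - 2^3*7^3*53^1*12659^1 = - 1841023688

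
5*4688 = 23440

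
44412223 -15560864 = 28851359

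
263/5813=263/5813 = 0.05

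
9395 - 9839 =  - 444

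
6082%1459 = 246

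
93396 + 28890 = 122286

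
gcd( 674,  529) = 1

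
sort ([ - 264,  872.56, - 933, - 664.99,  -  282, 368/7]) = [ - 933, - 664.99,- 282,  -  264,  368/7 , 872.56] 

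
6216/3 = 2072 = 2072.00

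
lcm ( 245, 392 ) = 1960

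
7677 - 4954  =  2723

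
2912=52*56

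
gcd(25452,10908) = 3636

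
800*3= 2400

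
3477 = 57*61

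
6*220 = 1320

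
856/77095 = 856/77095 = 0.01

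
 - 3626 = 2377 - 6003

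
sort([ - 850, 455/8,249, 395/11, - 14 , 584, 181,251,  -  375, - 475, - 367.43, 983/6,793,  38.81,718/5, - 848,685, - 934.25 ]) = [ - 934.25, - 850, - 848, - 475,-375, - 367.43, - 14, 395/11,38.81 , 455/8,718/5,983/6, 181,249,251,  584,685, 793]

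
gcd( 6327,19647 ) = 333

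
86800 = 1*86800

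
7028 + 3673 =10701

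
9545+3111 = 12656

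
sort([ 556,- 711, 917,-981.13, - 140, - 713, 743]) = [ - 981.13 ,-713, - 711,  -  140,556, 743, 917 ] 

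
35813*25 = 895325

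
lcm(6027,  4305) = 30135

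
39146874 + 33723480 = 72870354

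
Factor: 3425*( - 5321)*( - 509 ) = 5^2* 17^1*137^1*313^1*509^1 = 9276232325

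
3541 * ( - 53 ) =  - 187673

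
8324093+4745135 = 13069228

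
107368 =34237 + 73131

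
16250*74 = 1202500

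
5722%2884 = 2838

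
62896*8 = 503168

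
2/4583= 2/4583 =0.00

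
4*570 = 2280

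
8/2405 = 8/2405   =  0.00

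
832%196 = 48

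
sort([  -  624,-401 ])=[-624,-401] 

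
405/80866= 405/80866 = 0.01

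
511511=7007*73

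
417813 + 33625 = 451438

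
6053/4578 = 1+1475/4578 = 1.32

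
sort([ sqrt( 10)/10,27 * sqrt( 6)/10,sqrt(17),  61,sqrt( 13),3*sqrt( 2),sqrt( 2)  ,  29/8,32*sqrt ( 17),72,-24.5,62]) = [  -  24.5, sqrt( 10)/10,sqrt(2), sqrt( 13), 29/8,sqrt( 17),3*sqrt( 2),27*sqrt( 6) /10,61,62, 72, 32 * sqrt( 17)]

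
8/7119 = 8/7119=0.00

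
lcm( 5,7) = 35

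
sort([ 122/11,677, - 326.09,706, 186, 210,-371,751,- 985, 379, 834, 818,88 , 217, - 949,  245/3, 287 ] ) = [ - 985,-949,  -  371,-326.09, 122/11, 245/3,88,186 , 210,217,287, 379,  677, 706,751,818, 834 ]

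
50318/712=70 + 239/356 = 70.67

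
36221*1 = 36221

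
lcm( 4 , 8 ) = 8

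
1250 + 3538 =4788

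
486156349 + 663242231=1149398580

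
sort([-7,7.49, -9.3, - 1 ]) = [ - 9.3, - 7, - 1,7.49]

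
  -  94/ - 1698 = 47/849=0.06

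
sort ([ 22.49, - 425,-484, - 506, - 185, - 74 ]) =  [-506,-484, - 425,-185, - 74, 22.49]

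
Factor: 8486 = 2^1*4243^1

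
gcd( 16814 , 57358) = 14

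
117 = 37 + 80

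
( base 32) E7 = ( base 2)111000111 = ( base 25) i5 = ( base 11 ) 384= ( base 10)455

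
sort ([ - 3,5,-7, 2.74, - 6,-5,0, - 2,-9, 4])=[ - 9,-7 , - 6, - 5 , - 3,-2, 0, 2.74 , 4, 5]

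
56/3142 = 28/1571  =  0.02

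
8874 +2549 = 11423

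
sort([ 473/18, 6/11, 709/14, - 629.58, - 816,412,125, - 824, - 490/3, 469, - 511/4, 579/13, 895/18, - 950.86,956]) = [ - 950.86,-824, - 816, -629.58,-490/3, - 511/4, 6/11, 473/18, 579/13,  895/18, 709/14, 125,412, 469 , 956]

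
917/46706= 917/46706 = 0.02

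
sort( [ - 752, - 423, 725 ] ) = [- 752,-423,725 ] 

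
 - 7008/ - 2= 3504/1 = 3504.00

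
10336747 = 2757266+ 7579481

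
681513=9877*69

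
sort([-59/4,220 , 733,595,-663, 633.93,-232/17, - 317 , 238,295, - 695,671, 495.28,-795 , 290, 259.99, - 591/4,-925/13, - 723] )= [ - 795,-723, - 695, - 663, - 317, - 591/4,-925/13,-59/4,-232/17,220, 238,259.99,290,295,495.28, 595,633.93,671, 733 ] 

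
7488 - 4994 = 2494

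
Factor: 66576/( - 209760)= - 73/230 = - 2^( - 1) * 5^ ( - 1)  *  23^(-1)*73^1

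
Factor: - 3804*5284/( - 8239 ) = 2^4*3^1*7^(-1 )*11^( - 1 )*107^( - 1)*317^1*1321^1 = 20100336/8239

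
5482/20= 274 + 1/10= 274.10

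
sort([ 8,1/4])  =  [ 1/4, 8 ]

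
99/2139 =33/713 = 0.05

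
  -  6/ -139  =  6/139 =0.04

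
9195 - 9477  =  - 282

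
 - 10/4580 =-1 + 457/458 = - 0.00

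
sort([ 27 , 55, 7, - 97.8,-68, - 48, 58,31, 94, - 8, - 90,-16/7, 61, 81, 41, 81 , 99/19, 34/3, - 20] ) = [ - 97.8, - 90, - 68 , - 48 , - 20,  -  8, - 16/7,99/19,7, 34/3, 27, 31,41,  55 , 58, 61, 81, 81, 94 ] 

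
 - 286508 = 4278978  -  4565486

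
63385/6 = 10564 + 1/6 = 10564.17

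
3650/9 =405 + 5/9=405.56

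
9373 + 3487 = 12860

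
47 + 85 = 132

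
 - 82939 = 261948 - 344887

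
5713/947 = 5713/947 = 6.03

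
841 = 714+127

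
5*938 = 4690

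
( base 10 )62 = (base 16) 3e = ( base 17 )3B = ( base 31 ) 20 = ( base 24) 2E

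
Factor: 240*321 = 2^4 * 3^2*5^1 * 107^1 =77040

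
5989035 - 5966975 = 22060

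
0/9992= 0 = 0.00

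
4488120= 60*74802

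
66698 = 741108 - 674410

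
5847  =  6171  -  324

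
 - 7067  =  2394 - 9461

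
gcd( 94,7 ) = 1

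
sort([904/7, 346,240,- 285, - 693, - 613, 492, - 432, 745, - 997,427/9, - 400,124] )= [ - 997, - 693,-613, - 432, - 400, - 285, 427/9,124, 904/7, 240, 346,492,745] 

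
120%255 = 120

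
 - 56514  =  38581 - 95095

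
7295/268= 27 + 59/268 = 27.22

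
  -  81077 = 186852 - 267929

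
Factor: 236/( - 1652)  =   - 1/7= - 7^( -1)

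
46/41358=23/20679 = 0.00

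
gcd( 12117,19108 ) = 1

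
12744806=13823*922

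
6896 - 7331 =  - 435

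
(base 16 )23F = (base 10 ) 575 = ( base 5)4300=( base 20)18F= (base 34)gv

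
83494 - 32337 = 51157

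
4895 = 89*55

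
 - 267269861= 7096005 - 274365866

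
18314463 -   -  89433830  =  107748293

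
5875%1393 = 303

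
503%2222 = 503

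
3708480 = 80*46356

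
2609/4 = 2609/4 = 652.25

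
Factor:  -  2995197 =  -3^1*998399^1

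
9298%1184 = 1010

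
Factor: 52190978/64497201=2^1*3^(-1 )*7^2*17^( - 1 )*532561^1*1264651^(  -  1)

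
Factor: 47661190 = 2^1*5^1 * 103^1*46273^1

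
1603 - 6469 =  - 4866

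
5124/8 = 640 + 1/2 = 640.50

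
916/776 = 1 + 35/194=1.18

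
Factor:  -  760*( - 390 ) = 296400 = 2^4 * 3^1*5^2*13^1*19^1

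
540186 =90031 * 6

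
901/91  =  901/91 = 9.90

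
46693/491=46693/491=95.10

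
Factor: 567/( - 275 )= - 3^4 * 5^ ( - 2 )*7^1*11^( - 1 ) 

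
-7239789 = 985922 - 8225711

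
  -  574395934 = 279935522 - 854331456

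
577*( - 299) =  - 172523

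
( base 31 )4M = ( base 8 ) 222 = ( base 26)5G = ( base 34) 4a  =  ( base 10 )146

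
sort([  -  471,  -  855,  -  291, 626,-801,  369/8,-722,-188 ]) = [-855,-801,  -  722,-471,-291,-188,369/8, 626 ] 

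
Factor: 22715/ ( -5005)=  - 59/13 = - 13^( - 1)*59^1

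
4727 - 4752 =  - 25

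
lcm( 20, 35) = 140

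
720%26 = 18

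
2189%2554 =2189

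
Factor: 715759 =11^1 * 31^1*2099^1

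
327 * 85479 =27951633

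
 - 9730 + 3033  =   - 6697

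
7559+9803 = 17362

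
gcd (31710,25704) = 42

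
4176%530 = 466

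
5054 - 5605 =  - 551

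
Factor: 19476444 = 2^2*3^1*13^1*19^1*6571^1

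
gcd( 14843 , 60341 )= 1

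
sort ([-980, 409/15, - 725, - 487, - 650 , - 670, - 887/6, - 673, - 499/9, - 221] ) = [-980,-725, - 673, -670, - 650, - 487 , - 221,  -  887/6, - 499/9,409/15]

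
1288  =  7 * 184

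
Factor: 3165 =3^1 * 5^1 * 211^1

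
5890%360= 130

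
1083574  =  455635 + 627939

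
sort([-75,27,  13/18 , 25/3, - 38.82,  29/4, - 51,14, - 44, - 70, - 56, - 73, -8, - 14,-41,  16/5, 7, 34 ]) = [  -  75,-73 , - 70,-56, - 51, - 44,  -  41, - 38.82,  -  14, - 8,  13/18,  16/5 , 7, 29/4,25/3, 14, 27,  34 ] 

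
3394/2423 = 1 + 971/2423 = 1.40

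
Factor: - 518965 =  - 5^1*271^1*383^1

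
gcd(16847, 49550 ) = 991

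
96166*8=769328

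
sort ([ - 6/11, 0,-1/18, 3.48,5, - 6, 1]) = [ - 6,  -  6/11, - 1/18,0,1,3.48 , 5]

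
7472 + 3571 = 11043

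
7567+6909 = 14476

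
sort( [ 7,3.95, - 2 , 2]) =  [ - 2, 2,3.95,7] 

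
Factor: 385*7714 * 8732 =25933079480 = 2^3 * 5^1 * 7^2*11^1*19^1*29^1*37^1 * 59^1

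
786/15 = 52  +  2/5 = 52.40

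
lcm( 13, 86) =1118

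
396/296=1 + 25/74 = 1.34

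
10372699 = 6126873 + 4245826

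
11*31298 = 344278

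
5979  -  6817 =  -  838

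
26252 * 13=341276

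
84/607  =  84/607 = 0.14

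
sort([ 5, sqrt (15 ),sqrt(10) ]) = [ sqrt( 10), sqrt(15 ),5 ] 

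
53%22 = 9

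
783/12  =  65 + 1/4 = 65.25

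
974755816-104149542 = 870606274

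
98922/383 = 98922/383 = 258.28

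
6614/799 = 8 + 222/799= 8.28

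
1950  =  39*50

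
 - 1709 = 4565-6274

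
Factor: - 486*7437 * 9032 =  -2^4 * 3^6*37^1*67^1*1129^1 =-  32645098224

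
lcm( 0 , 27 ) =0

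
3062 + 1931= 4993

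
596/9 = 596/9 = 66.22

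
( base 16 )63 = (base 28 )3f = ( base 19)54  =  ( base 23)47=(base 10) 99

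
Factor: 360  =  2^3*3^2*5^1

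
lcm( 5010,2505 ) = 5010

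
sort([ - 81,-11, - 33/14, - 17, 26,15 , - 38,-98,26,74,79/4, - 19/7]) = [ - 98, - 81,- 38, - 17  , - 11, -19/7, - 33/14, 15, 79/4,26,26,74]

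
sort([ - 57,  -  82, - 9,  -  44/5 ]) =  [ - 82,  -  57, - 9,  -  44/5 ] 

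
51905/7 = 7415 = 7415.00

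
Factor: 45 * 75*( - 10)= - 33750=   - 2^1  *  3^3*5^4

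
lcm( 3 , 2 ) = 6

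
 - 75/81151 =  - 1 + 81076/81151 = - 0.00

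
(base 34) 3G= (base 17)6G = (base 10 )118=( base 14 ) 86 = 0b1110110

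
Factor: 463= 463^1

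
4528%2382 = 2146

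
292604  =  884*331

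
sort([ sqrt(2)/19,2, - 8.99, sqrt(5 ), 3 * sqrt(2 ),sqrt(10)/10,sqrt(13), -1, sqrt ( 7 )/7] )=[ - 8.99, -1, sqrt( 2 ) /19, sqrt (10)/10 , sqrt( 7)/7, 2, sqrt ( 5), sqrt ( 13),3*sqrt(2)] 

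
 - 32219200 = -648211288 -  - 615992088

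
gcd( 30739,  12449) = 59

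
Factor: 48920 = 2^3*5^1*1223^1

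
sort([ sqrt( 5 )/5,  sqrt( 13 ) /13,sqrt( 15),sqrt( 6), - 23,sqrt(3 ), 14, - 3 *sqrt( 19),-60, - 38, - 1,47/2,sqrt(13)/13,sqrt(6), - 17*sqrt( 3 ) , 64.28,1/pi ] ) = [- 60, - 38, - 17*sqrt( 3), - 23, - 3*sqrt(19), - 1,sqrt( 13)/13,sqrt( 13 ) /13,  1/pi,sqrt(5 ) /5, sqrt( 3), sqrt( 6),sqrt(6 ),sqrt( 15) , 14,47/2,64.28] 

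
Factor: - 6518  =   - 2^1* 3259^1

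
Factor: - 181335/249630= - 2^ ( - 1)* 7^1*11^1 * 53^( - 1) = -77/106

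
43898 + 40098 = 83996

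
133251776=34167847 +99083929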